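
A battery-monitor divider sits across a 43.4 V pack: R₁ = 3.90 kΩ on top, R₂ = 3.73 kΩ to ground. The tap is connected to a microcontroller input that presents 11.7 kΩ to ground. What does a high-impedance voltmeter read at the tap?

The load sits in parallel with R₂: R₂‖R_L = (3.73 × 11.7) / (3.73 + 11.7) = 2.828 kΩ.
V_out = 43.4 × 2.828 / (3.90 + 2.828) = 43.4 × 2.828/6.728 = 18.2 V.

V_out ≈ 18.2 V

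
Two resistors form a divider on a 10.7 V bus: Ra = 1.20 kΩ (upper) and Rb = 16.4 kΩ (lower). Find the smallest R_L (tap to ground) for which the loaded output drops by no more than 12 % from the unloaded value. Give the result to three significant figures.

Output resistance R_th = Ra‖Rb = (1.20 × 16.4)/17.60 = 1.118 kΩ.
The fractional drop is R_th/(R_th + R_L); requiring this ≤ 0.120 gives R_L ≥ R_th(1/0.120 − 1) = 1.118 × 7.333 = 8.20 kΩ.

R_L(min) ≈ 8.20 kΩ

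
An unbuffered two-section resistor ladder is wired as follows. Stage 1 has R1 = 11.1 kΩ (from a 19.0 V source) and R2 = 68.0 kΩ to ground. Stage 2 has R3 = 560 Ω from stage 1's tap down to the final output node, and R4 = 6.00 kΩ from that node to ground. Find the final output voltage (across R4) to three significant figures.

V_out ≈ 6.09 V

Stage 2 presents R3+R4 = 6560 Ω as a load on stage 1's tap.
Stage 1's lower leg becomes R2‖(R3+R4) = 5983 Ω, so V_mid = 19.0 × 5983/17080 = 6.654 V.
Stage 2 is itself unloaded: V_out = V_mid × R4/(R3+R4) = 6.654 × 6000/6560 = 6.09 V.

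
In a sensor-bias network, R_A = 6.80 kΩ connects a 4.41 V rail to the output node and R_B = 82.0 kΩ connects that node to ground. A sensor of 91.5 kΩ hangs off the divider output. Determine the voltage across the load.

V_out ≈ 3.81 V

The load sits in parallel with R_B: R_B‖R_L = (82.0 × 91.5) / (82.0 + 91.5) = 43.24 kΩ.
V_out = 4.41 × 43.24 / (6.80 + 43.24) = 4.41 × 43.24/50.04 = 3.81 V.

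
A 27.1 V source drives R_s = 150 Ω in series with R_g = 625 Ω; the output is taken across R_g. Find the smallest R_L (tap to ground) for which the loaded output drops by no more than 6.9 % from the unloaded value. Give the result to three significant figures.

Output resistance R_th = R_s‖R_g = (150 × 625)/775.0 = 121.0 Ω.
The fractional drop is R_th/(R_th + R_L); requiring this ≤ 0.0690 gives R_L ≥ R_th(1/0.0690 − 1) = 121.0 × 13.49 = 1.63 kΩ.

R_L(min) ≈ 1.63 kΩ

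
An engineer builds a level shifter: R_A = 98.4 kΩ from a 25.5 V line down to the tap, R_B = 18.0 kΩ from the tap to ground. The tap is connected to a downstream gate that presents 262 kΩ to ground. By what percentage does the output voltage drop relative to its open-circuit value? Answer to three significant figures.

The divider's output (Thévenin) resistance is R_A‖R_B = 15.22 kΩ.
Fractional drop under load = R_th/(R_th + R_L) = 15.22 / (15.22 + 262) = 0.05489.
So the output falls by 5.49 %.

5.49 %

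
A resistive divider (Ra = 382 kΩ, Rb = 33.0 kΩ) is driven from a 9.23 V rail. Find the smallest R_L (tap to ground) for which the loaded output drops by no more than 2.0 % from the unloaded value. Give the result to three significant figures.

Output resistance R_th = Ra‖Rb = (382 × 33.0)/415.0 = 30.38 kΩ.
The fractional drop is R_th/(R_th + R_L); requiring this ≤ 0.0200 gives R_L ≥ R_th(1/0.0200 − 1) = 30.38 × 49.00 = 1.49 MΩ.

R_L(min) ≈ 1.49 MΩ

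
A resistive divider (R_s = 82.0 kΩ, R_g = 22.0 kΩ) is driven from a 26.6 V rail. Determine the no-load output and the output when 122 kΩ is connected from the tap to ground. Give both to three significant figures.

Open-circuit: V = 26.6 × 22.0/(82.0 + 22.0) = 5.63 V.
With the load, R_g becomes R_g‖R_L = 18.64 kΩ, so V = 26.6 × 18.64/100.6 = 4.93 V.

Unloaded: 5.63 V; loaded: 4.93 V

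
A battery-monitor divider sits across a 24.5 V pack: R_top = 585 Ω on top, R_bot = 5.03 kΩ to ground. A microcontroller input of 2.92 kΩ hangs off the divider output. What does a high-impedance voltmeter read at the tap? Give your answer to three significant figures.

V_out ≈ 18.6 V

The load sits in parallel with R_bot: R_bot‖R_L = (5030 × 2920) / (5030 + 2920) = 1847 Ω.
V_out = 24.5 × 1847 / (585 + 1847) = 24.5 × 1847/2432 = 18.6 V.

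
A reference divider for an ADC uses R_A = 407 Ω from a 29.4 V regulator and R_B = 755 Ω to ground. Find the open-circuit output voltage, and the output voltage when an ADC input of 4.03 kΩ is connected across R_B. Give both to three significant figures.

Unloaded: 19.1 V; loaded: 17.9 V

Open-circuit: V = 29.4 × 755/(407 + 755) = 19.1 V.
With the load, R_B becomes R_B‖R_L = 635.9 Ω, so V = 29.4 × 635.9/1043 = 17.9 V.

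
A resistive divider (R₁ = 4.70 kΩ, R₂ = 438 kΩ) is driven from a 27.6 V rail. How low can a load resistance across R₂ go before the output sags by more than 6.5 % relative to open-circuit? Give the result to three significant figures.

R_L(min) ≈ 66.9 kΩ

Output resistance R_th = R₁‖R₂ = (4.70 × 438)/442.7 = 4.650 kΩ.
The fractional drop is R_th/(R_th + R_L); requiring this ≤ 0.0650 gives R_L ≥ R_th(1/0.0650 − 1) = 4.650 × 14.38 = 66.9 kΩ.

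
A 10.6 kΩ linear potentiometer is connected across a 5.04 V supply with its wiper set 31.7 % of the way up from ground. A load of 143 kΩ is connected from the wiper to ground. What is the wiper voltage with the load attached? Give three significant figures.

The wiper splits the pot into (1−α)R = 7.240 kΩ above and αR = 3.360 kΩ below.
Lower section ‖ load = 3.283 kΩ.
V_wiper = 5.04 × 3.283/(7.240 + 3.283) = 1.57 V.

V ≈ 1.57 V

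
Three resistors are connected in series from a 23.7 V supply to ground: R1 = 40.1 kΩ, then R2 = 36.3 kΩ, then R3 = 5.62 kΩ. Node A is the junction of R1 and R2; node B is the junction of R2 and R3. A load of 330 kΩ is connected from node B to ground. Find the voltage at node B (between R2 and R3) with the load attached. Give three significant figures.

V ≈ 1.60 V

At node B, R3 is in parallel with the load: R3‖R_L = 5.526 kΩ.
Below node A the resistance is R2 + (R3‖R_L) = 41.83 kΩ, so V_A = 23.7 × 41.83/81.93 = 12.10 V.
Then V_B = V_A × (R3‖R_L)/(R2 + R3‖R_L) = 12.10 × 5.526/41.83 = 1.60 V.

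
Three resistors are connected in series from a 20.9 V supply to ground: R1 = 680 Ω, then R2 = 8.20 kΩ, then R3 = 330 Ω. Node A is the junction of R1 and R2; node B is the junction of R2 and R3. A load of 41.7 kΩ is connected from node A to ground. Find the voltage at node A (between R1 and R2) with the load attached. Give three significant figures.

V ≈ 19.1 V

Below node A the series string R2+R3 = 8530 Ω sits in parallel with the 41700 Ω load: 7081 Ω.
V_A = 20.9 × 7081/(680 + 7081) = 19.1 V.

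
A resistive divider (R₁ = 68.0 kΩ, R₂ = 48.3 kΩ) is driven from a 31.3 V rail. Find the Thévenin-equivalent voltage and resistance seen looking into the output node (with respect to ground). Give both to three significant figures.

V_th is the open-circuit tap voltage: 31.3 × 48.3/(68.0 + 48.3) = 13.0 V.
With the supply zeroed, R₁ and R₂ appear in parallel from the tap: R_th = R₁‖R₂ = (68.0 × 48.3)/116.3 = 28.2 kΩ.

V_th = 13.0 V, R_th = 28.2 kΩ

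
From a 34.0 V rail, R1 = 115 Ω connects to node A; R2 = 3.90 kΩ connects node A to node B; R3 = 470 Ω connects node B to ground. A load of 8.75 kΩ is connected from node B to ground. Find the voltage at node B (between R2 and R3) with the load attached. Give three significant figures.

V ≈ 3.40 V

At node B, R3 is in parallel with the load: R3‖R_L = 446.0 Ω.
Below node A the resistance is R2 + (R3‖R_L) = 4346 Ω, so V_A = 34.0 × 4346/4461 = 33.12 V.
Then V_B = V_A × (R3‖R_L)/(R2 + R3‖R_L) = 33.12 × 446.0/4346 = 3.40 V.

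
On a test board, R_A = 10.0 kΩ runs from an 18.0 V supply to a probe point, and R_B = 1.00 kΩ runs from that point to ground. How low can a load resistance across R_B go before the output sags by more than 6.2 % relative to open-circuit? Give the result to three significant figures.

R_L(min) ≈ 13.8 kΩ

Output resistance R_th = R_A‖R_B = (10000 × 1000)/11000 = 909.1 Ω.
The fractional drop is R_th/(R_th + R_L); requiring this ≤ 0.0620 gives R_L ≥ R_th(1/0.0620 − 1) = 909.1 × 15.13 = 13.8 kΩ.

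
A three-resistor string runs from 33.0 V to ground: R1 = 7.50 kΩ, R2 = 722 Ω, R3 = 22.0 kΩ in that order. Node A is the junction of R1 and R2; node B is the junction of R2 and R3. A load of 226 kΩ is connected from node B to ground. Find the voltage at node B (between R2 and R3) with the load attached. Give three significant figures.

At node B, R3 is in parallel with the load: R3‖R_L = 20050 Ω.
Below node A the resistance is R2 + (R3‖R_L) = 20770 Ω, so V_A = 33.0 × 20770/28270 = 24.25 V.
Then V_B = V_A × (R3‖R_L)/(R2 + R3‖R_L) = 24.25 × 20050/20770 = 23.4 V.

V ≈ 23.4 V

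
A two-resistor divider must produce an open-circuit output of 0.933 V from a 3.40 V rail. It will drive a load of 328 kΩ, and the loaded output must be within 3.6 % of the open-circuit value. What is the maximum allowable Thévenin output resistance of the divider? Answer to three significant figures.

Loading drop = R_th/(R_th + R_L) ≤ 0.0360, so R_th ≤ R_L · ε/(1−ε) = 328 kΩ × 0.0360/0.9640 = 12.2 kΩ.
(Any R1, R2 with R2/(R1+R2) = 0.274 and R1‖R2 ≤ 12.2 kΩ will meet the spec.)

R_th ≤ 12.2 kΩ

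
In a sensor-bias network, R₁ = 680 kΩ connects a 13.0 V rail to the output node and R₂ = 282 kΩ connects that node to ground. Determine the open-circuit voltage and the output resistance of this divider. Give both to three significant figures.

V_th = 3.81 V, R_th = 199 kΩ

V_th is the open-circuit tap voltage: 13.0 × 282/(680 + 282) = 3.81 V.
With the supply zeroed, R₁ and R₂ appear in parallel from the tap: R_th = R₁‖R₂ = (680 × 282)/962.0 = 199 kΩ.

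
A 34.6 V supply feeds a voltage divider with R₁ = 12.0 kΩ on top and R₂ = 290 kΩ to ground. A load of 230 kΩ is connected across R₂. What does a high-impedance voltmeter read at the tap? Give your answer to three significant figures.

The load sits in parallel with R₂: R₂‖R_L = (290 × 230) / (290 + 230) = 128.3 kΩ.
V_out = 34.6 × 128.3 / (12.0 + 128.3) = 34.6 × 128.3/140.3 = 31.6 V.

V_out ≈ 31.6 V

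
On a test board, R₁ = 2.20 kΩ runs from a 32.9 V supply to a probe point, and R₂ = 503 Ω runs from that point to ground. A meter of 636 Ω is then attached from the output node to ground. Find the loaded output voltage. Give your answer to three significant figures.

V_out ≈ 3.72 V

The load sits in parallel with R₂: R₂‖R_L = (503 × 636) / (503 + 636) = 280.9 Ω.
V_out = 32.9 × 280.9 / (2200 + 280.9) = 32.9 × 280.9/2481 = 3.72 V.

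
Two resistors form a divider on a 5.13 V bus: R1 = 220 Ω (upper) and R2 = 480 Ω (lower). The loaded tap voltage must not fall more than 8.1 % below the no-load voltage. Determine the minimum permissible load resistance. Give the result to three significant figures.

Output resistance R_th = R1‖R2 = (220 × 480)/700.0 = 150.9 Ω.
The fractional drop is R_th/(R_th + R_L); requiring this ≤ 0.0810 gives R_L ≥ R_th(1/0.0810 − 1) = 150.9 × 11.35 = 1.71 kΩ.

R_L(min) ≈ 1.71 kΩ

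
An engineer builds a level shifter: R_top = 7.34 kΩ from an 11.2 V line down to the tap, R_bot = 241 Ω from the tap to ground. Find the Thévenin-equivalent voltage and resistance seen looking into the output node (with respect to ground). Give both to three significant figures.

V_th is the open-circuit tap voltage: 11.2 × 241/(7340 + 241) = 0.356 V.
With the supply zeroed, R_top and R_bot appear in parallel from the tap: R_th = R_top‖R_bot = (7340 × 241)/7581 = 233 Ω.

V_th = 0.356 V, R_th = 233 Ω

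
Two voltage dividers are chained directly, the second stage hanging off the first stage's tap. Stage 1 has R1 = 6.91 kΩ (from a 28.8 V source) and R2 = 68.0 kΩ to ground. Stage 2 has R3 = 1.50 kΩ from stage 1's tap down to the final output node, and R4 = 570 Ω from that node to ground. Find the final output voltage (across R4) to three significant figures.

V_out ≈ 1.79 V

Stage 2 presents R3+R4 = 2070 Ω as a load on stage 1's tap.
Stage 1's lower leg becomes R2‖(R3+R4) = 2009 Ω, so V_mid = 28.8 × 2009/8919 = 6.487 V.
Stage 2 is itself unloaded: V_out = V_mid × R4/(R3+R4) = 6.487 × 570/2070 = 1.79 V.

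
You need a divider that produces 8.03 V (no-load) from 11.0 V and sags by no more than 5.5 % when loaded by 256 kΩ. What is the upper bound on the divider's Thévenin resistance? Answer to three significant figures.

Loading drop = R_th/(R_th + R_L) ≤ 0.0550, so R_th ≤ R_L · ε/(1−ε) = 256 kΩ × 0.0550/0.9450 = 14.9 kΩ.

R_th ≤ 14.9 kΩ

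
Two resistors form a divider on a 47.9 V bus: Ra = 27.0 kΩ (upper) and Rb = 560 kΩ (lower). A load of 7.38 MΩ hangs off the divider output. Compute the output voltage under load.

The load sits in parallel with Rb: Rb‖R_L = (560 × 7380) / (560 + 7380) = 520.5 kΩ.
V_out = 47.9 × 520.5 / (27.0 + 520.5) = 47.9 × 520.5/547.5 = 45.5 V.
(Unloaded it would have been 45.7 V.)

V_out ≈ 45.5 V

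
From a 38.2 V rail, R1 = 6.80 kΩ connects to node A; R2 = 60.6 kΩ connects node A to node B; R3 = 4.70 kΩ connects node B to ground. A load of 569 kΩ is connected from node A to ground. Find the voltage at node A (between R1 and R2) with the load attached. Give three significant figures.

Below node A the series string R2+R3 = 65.30 kΩ sits in parallel with the 569 kΩ load: 58.58 kΩ.
V_A = 38.2 × 58.58/(6.80 + 58.58) = 34.2 V.

V ≈ 34.2 V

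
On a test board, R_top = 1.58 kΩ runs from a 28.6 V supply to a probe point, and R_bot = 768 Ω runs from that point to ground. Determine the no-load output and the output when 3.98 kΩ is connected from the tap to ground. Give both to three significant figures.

Open-circuit: V = 28.6 × 768/(1580 + 768) = 9.35 V.
With the load, R_bot becomes R_bot‖R_L = 643.8 Ω, so V = 28.6 × 643.8/2224 = 8.28 V.

Unloaded: 9.35 V; loaded: 8.28 V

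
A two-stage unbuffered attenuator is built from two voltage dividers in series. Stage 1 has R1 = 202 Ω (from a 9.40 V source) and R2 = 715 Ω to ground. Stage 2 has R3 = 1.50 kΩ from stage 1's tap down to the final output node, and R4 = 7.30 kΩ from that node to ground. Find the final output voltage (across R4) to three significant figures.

Stage 2 presents R3+R4 = 8800 Ω as a load on stage 1's tap.
Stage 1's lower leg becomes R2‖(R3+R4) = 661.3 Ω, so V_mid = 9.40 × 661.3/863.3 = 7.200 V.
Stage 2 is itself unloaded: V_out = V_mid × R4/(R3+R4) = 7.200 × 7300/8800 = 5.97 V.

V_out ≈ 5.97 V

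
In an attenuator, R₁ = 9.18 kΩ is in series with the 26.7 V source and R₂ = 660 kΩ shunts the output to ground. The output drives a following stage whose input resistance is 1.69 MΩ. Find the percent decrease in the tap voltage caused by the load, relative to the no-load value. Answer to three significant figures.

0.533 %

The divider's output (Thévenin) resistance is R₁‖R₂ = 9.054 kΩ.
Fractional drop under load = R_th/(R_th + R_L) = 9.054 / (9.054 + 1690) = 0.005329.
So the output falls by 0.533 %.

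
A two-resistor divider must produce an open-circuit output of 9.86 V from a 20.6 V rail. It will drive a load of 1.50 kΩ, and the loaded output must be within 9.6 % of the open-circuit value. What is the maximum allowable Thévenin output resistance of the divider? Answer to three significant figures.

R_th ≤ 159 Ω

Loading drop = R_th/(R_th + R_L) ≤ 0.0960, so R_th ≤ R_L · ε/(1−ε) = 1.50 kΩ × 0.0960/0.9040 = 159 Ω.
(Any R1, R2 with R2/(R1+R2) = 0.479 and R1‖R2 ≤ 159 Ω will meet the spec.)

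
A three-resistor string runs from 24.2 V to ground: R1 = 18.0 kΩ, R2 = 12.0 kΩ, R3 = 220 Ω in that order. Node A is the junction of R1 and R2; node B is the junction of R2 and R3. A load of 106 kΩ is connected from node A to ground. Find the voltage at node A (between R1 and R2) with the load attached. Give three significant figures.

V ≈ 9.16 V

Below node A the series string R2+R3 = 12220 Ω sits in parallel with the 106000 Ω load: 10960 Ω.
V_A = 24.2 × 10960/(18000 + 10960) = 9.16 V.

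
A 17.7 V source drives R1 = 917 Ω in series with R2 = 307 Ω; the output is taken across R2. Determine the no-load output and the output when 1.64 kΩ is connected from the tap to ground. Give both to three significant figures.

Unloaded: 4.44 V; loaded: 3.89 V

Open-circuit: V = 17.7 × 307/(917 + 307) = 4.44 V.
With the load, R2 becomes R2‖R_L = 258.6 Ω, so V = 17.7 × 258.6/1176 = 3.89 V.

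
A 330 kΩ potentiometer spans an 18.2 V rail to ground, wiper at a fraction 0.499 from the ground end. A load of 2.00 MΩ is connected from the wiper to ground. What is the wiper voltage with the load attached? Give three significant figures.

V ≈ 8.72 V

The wiper splits the pot into (1−α)R = 165.3 kΩ above and αR = 164.7 kΩ below.
Lower section ‖ load = 152.1 kΩ.
V_wiper = 18.2 × 152.1/(165.3 + 152.1) = 8.72 V.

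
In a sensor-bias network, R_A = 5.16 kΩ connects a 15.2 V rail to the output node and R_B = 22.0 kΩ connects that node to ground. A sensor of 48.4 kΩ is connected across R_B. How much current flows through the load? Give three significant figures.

I_L ≈ 0.234 mA

R_B‖R_L = 15.12 kΩ; V_out = 15.2 × 15.12/20.29 = 11.33 V.
I_L = V_out / R_L = 11.33 / 48.4 kΩ = 0.234 mA.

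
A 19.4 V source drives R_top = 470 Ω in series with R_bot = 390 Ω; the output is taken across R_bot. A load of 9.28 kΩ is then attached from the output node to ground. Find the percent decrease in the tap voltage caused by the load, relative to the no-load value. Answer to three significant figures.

The divider's output (Thévenin) resistance is R_top‖R_bot = 213.1 Ω.
Fractional drop under load = R_th/(R_th + R_L) = 213.1 / (213.1 + 9280) = 0.02245.
So the output falls by 2.25 %.

2.25 %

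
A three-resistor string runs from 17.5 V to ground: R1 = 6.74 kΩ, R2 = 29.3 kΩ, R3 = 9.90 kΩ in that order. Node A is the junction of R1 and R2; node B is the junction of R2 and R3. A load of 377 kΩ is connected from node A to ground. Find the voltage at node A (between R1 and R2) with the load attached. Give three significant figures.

Below node A the series string R2+R3 = 39.20 kΩ sits in parallel with the 377 kΩ load: 35.51 kΩ.
V_A = 17.5 × 35.51/(6.74 + 35.51) = 14.7 V.

V ≈ 14.7 V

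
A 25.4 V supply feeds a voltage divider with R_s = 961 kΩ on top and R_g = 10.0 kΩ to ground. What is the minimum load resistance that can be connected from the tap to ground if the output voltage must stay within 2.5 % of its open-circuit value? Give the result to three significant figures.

Output resistance R_th = R_s‖R_g = (961 × 10.0)/971.0 = 9.897 kΩ.
The fractional drop is R_th/(R_th + R_L); requiring this ≤ 0.0250 gives R_L ≥ R_th(1/0.0250 − 1) = 9.897 × 39.00 = 386 kΩ.

R_L(min) ≈ 386 kΩ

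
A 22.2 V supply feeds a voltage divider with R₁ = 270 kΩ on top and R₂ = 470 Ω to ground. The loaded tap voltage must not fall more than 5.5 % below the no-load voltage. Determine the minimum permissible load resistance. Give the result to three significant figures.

Output resistance R_th = R₁‖R₂ = (270000 × 470)/270500 = 469.2 Ω.
The fractional drop is R_th/(R_th + R_L); requiring this ≤ 0.0550 gives R_L ≥ R_th(1/0.0550 − 1) = 469.2 × 17.18 = 8.06 kΩ.

R_L(min) ≈ 8.06 kΩ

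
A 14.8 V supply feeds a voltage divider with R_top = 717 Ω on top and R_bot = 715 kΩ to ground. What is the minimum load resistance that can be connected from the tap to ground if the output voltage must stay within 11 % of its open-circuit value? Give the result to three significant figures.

Output resistance R_th = R_top‖R_bot = (717 × 715000)/715700 = 716.3 Ω.
The fractional drop is R_th/(R_th + R_L); requiring this ≤ 0.110 gives R_L ≥ R_th(1/0.110 − 1) = 716.3 × 8.091 = 5.80 kΩ.

R_L(min) ≈ 5.80 kΩ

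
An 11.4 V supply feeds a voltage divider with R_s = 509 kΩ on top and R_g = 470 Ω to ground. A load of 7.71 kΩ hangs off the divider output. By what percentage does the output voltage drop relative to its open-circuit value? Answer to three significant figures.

5.74 %

The divider's output (Thévenin) resistance is R_s‖R_g = 469.6 Ω.
Fractional drop under load = R_th/(R_th + R_L) = 469.6 / (469.6 + 7710) = 0.05741.
So the output falls by 5.74 %.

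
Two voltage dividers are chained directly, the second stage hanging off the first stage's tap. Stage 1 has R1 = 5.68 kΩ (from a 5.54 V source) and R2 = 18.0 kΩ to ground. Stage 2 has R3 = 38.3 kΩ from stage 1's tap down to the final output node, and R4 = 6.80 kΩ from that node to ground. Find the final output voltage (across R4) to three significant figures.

V_out ≈ 0.579 V

Stage 2 presents R3+R4 = 45.10 kΩ as a load on stage 1's tap.
Stage 1's lower leg becomes R2‖(R3+R4) = 12.87 kΩ, so V_mid = 5.54 × 12.87/18.55 = 3.843 V.
Stage 2 is itself unloaded: V_out = V_mid × R4/(R3+R4) = 3.843 × 6.80/45.10 = 0.579 V.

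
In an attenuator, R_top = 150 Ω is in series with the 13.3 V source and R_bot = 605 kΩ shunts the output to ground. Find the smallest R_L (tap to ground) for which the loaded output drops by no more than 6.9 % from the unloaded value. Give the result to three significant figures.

R_L(min) ≈ 2.02 kΩ

Output resistance R_th = R_top‖R_bot = (150 × 605000)/605200 = 150.0 Ω.
The fractional drop is R_th/(R_th + R_L); requiring this ≤ 0.0690 gives R_L ≥ R_th(1/0.0690 − 1) = 150.0 × 13.49 = 2.02 kΩ.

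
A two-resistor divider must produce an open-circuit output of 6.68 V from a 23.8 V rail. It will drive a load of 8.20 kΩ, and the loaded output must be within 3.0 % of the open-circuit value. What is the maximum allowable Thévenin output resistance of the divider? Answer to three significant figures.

R_th ≤ 254 Ω

Loading drop = R_th/(R_th + R_L) ≤ 0.0300, so R_th ≤ R_L · ε/(1−ε) = 8.20 kΩ × 0.0300/0.9700 = 254 Ω.
(Any R1, R2 with R2/(R1+R2) = 0.281 and R1‖R2 ≤ 254 Ω will meet the spec.)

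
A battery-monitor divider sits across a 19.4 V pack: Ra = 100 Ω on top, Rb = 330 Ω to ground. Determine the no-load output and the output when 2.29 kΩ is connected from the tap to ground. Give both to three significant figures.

Unloaded: 14.9 V; loaded: 14.4 V

Open-circuit: V = 19.4 × 330/(100 + 330) = 14.9 V.
With the load, Rb becomes Rb‖R_L = 288.4 Ω, so V = 19.4 × 288.4/388.4 = 14.4 V.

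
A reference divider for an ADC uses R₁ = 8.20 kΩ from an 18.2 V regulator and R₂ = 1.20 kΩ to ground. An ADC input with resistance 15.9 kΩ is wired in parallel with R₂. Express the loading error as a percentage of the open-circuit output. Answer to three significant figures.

The divider's output (Thévenin) resistance is R₁‖R₂ = 1.047 kΩ.
Fractional drop under load = R_th/(R_th + R_L) = 1.047 / (1.047 + 15.9) = 0.06177.
So the output falls by 6.18 %.

6.18 %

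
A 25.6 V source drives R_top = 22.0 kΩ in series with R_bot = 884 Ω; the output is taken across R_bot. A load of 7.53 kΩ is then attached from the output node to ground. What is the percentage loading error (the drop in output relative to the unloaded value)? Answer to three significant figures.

10.1 %

Unloaded V = 25.6 × 884/22880 = 0.98892 V.
Loaded: R_bot‖R_L = 791.1 Ω, giving V = 25.6 × 791.1/22790 = 0.88863 V.
Drop = (0.98892 − 0.88863) / 0.98892 = 10.1 %.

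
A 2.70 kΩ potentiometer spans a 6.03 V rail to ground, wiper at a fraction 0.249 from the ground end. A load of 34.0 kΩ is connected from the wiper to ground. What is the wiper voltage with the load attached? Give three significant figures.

V ≈ 1.48 V

The wiper splits the pot into (1−α)R = 2028 Ω above and αR = 672.3 Ω below.
Lower section ‖ load = 659.3 Ω.
V_wiper = 6.03 × 659.3/(2028 + 659.3) = 1.48 V.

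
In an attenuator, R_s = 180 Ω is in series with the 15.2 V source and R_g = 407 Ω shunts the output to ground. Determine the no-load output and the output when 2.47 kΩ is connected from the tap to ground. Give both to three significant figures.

Unloaded: 10.5 V; loaded: 10.0 V

Open-circuit: V = 15.2 × 407/(180 + 407) = 10.5 V.
With the load, R_g becomes R_g‖R_L = 349.4 Ω, so V = 15.2 × 349.4/529.4 = 10.0 V.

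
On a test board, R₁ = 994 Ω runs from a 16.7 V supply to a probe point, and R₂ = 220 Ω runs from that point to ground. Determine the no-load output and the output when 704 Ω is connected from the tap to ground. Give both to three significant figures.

Open-circuit: V = 16.7 × 220/(994 + 220) = 3.03 V.
With the load, R₂ becomes R₂‖R_L = 167.6 Ω, so V = 16.7 × 167.6/1162 = 2.41 V.

Unloaded: 3.03 V; loaded: 2.41 V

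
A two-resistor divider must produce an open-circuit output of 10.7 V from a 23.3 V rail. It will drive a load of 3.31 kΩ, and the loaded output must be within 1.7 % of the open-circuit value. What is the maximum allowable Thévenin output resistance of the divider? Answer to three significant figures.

Loading drop = R_th/(R_th + R_L) ≤ 0.0170, so R_th ≤ R_L · ε/(1−ε) = 3.31 kΩ × 0.0170/0.9830 = 57.2 Ω.
(Any R1, R2 with R2/(R1+R2) = 0.459 and R1‖R2 ≤ 57.2 Ω will meet the spec.)

R_th ≤ 57.2 Ω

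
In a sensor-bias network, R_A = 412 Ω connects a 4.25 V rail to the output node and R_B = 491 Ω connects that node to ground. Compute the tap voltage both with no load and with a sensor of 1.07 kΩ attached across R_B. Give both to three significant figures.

Open-circuit: V = 4.25 × 491/(412 + 491) = 2.31 V.
With the load, R_B becomes R_B‖R_L = 336.6 Ω, so V = 4.25 × 336.6/748.6 = 1.91 V.

Unloaded: 2.31 V; loaded: 1.91 V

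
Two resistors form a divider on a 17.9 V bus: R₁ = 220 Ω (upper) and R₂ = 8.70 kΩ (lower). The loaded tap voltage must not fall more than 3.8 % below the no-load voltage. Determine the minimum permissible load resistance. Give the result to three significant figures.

R_L(min) ≈ 5.43 kΩ

Output resistance R_th = R₁‖R₂ = (220 × 8700)/8920 = 214.6 Ω.
The fractional drop is R_th/(R_th + R_L); requiring this ≤ 0.0380 gives R_L ≥ R_th(1/0.0380 − 1) = 214.6 × 25.32 = 5.43 kΩ.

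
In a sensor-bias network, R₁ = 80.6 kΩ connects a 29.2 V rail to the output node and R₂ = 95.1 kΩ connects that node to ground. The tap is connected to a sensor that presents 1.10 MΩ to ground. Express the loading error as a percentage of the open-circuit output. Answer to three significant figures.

3.81 %

The divider's output (Thévenin) resistance is R₁‖R₂ = 43.63 kΩ.
Fractional drop under load = R_th/(R_th + R_L) = 43.63 / (43.63 + 1100) = 0.03815.
So the output falls by 3.81 %.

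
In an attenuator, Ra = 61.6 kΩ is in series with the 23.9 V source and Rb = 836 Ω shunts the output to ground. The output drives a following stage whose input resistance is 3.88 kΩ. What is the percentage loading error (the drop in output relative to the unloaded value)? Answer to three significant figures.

Unloaded V = 23.9 × 836/62440 = 0.3200 V.
Loaded: Rb‖R_L = 687.8 Ω, giving V = 23.9 × 687.8/62290 = 0.2639 V.
Drop = (0.3200 − 0.2639) / 0.3200 = 17.5 %.

17.5 %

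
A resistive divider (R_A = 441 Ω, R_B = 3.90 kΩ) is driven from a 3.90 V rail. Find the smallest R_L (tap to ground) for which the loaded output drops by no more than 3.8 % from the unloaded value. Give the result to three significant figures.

R_L(min) ≈ 10.0 kΩ

Output resistance R_th = R_A‖R_B = (441 × 3900)/4341 = 396.2 Ω.
The fractional drop is R_th/(R_th + R_L); requiring this ≤ 0.0380 gives R_L ≥ R_th(1/0.0380 − 1) = 396.2 × 25.32 = 10.0 kΩ.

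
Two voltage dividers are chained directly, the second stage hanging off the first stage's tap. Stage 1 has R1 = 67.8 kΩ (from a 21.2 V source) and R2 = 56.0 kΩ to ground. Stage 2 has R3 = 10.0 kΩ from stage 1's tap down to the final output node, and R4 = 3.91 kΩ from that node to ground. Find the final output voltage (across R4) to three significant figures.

V_out ≈ 0.841 V

Stage 2 presents R3+R4 = 13.91 kΩ as a load on stage 1's tap.
Stage 1's lower leg becomes R2‖(R3+R4) = 11.14 kΩ, so V_mid = 21.2 × 11.14/78.94 = 2.992 V.
Stage 2 is itself unloaded: V_out = V_mid × R4/(R3+R4) = 2.992 × 3.91/13.91 = 0.841 V.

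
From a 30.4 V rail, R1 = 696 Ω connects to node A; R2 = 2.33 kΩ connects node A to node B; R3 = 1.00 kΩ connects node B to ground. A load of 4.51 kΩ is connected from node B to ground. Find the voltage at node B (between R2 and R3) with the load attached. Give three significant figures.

V ≈ 6.47 V

At node B, R3 is in parallel with the load: R3‖R_L = 818.5 Ω.
Below node A the resistance is R2 + (R3‖R_L) = 3149 Ω, so V_A = 30.4 × 3149/3845 = 24.90 V.
Then V_B = V_A × (R3‖R_L)/(R2 + R3‖R_L) = 24.90 × 818.5/3149 = 6.47 V.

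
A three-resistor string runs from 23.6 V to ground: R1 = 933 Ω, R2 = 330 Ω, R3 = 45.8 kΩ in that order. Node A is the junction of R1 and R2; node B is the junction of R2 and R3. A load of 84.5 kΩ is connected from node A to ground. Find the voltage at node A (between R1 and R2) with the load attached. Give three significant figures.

Below node A the series string R2+R3 = 46130 Ω sits in parallel with the 84500 Ω load: 29840 Ω.
V_A = 23.6 × 29840/(933 + 29840) = 22.9 V.

V ≈ 22.9 V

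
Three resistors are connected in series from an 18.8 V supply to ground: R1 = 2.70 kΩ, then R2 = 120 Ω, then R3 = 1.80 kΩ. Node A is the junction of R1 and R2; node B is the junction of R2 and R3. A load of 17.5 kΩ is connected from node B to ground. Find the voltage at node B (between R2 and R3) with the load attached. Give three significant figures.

V ≈ 6.89 V

At node B, R3 is in parallel with the load: R3‖R_L = 1632 Ω.
Below node A the resistance is R2 + (R3‖R_L) = 1752 Ω, so V_A = 18.8 × 1752/4452 = 7.399 V.
Then V_B = V_A × (R3‖R_L)/(R2 + R3‖R_L) = 7.399 × 1632/1752 = 6.89 V.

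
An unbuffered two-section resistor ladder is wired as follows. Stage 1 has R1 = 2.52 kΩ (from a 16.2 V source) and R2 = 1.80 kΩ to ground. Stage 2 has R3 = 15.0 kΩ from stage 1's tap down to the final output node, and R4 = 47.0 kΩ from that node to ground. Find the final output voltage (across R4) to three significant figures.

Stage 2 presents R3+R4 = 62.00 kΩ as a load on stage 1's tap.
Stage 1's lower leg becomes R2‖(R3+R4) = 1.749 kΩ, so V_mid = 16.2 × 1.749/4.269 = 6.638 V.
Stage 2 is itself unloaded: V_out = V_mid × R4/(R3+R4) = 6.638 × 47.0/62.00 = 5.03 V.

V_out ≈ 5.03 V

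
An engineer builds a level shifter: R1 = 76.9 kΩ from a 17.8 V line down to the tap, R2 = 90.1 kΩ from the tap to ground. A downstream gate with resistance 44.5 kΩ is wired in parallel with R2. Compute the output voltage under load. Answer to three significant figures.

V_out ≈ 4.97 V

The load sits in parallel with R2: R2‖R_L = (90.1 × 44.5) / (90.1 + 44.5) = 29.79 kΩ.
V_out = 17.8 × 29.79 / (76.9 + 29.79) = 17.8 × 29.79/106.7 = 4.97 V.
(Unloaded it would have been 9.60 V.)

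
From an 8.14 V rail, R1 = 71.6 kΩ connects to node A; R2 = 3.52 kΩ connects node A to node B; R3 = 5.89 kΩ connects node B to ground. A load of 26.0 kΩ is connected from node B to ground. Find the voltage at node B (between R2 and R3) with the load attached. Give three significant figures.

V ≈ 0.489 V

At node B, R3 is in parallel with the load: R3‖R_L = 4.802 kΩ.
Below node A the resistance is R2 + (R3‖R_L) = 8.322 kΩ, so V_A = 8.14 × 8.322/79.92 = 0.8476 V.
Then V_B = V_A × (R3‖R_L)/(R2 + R3‖R_L) = 0.8476 × 4.802/8.322 = 0.489 V.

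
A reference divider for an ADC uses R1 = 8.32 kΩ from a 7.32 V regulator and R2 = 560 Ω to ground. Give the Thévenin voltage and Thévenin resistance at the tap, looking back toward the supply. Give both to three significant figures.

V_th is the open-circuit tap voltage: 7.32 × 560/(8320 + 560) = 0.462 V.
With the supply zeroed, R1 and R2 appear in parallel from the tap: R_th = R1‖R2 = (8320 × 560)/8880 = 525 Ω.

V_th = 0.462 V, R_th = 525 Ω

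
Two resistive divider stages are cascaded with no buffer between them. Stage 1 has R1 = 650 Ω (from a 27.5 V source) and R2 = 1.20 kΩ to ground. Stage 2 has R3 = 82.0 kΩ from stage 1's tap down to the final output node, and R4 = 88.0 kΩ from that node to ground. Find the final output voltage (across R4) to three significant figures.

Stage 2 presents R3+R4 = 170000 Ω as a load on stage 1's tap.
Stage 1's lower leg becomes R2‖(R3+R4) = 1192 Ω, so V_mid = 27.5 × 1192/1842 = 17.79 V.
Stage 2 is itself unloaded: V_out = V_mid × R4/(R3+R4) = 17.79 × 88000/170000 = 9.21 V.

V_out ≈ 9.21 V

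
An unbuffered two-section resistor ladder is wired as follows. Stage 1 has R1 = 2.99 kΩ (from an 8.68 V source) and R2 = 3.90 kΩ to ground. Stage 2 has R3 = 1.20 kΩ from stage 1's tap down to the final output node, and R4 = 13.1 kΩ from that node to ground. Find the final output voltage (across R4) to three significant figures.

V_out ≈ 4.02 V

Stage 2 presents R3+R4 = 14.30 kΩ as a load on stage 1's tap.
Stage 1's lower leg becomes R2‖(R3+R4) = 3.064 kΩ, so V_mid = 8.68 × 3.064/6.054 = 4.393 V.
Stage 2 is itself unloaded: V_out = V_mid × R4/(R3+R4) = 4.393 × 13.1/14.30 = 4.02 V.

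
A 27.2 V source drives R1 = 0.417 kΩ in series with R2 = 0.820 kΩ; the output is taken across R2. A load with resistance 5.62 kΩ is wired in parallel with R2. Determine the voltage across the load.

The load sits in parallel with R2: R2‖R_L = (820 × 5620) / (820 + 5620) = 715.6 Ω.
V_out = 27.2 × 715.6 / (417 + 715.6) = 27.2 × 715.6/1133 = 17.2 V.

V_out ≈ 17.2 V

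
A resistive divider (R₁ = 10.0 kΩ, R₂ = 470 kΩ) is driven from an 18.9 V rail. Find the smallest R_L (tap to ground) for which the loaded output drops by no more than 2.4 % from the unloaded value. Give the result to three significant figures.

R_L(min) ≈ 398 kΩ

Output resistance R_th = R₁‖R₂ = (10.0 × 470)/480.0 = 9.792 kΩ.
The fractional drop is R_th/(R_th + R_L); requiring this ≤ 0.0240 gives R_L ≥ R_th(1/0.0240 − 1) = 9.792 × 40.67 = 398 kΩ.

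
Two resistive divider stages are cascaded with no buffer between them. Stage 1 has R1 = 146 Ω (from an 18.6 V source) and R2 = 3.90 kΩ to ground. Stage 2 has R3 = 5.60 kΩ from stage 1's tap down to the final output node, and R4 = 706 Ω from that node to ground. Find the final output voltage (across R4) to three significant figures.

V_out ≈ 1.96 V

Stage 2 presents R3+R4 = 6306 Ω as a load on stage 1's tap.
Stage 1's lower leg becomes R2‖(R3+R4) = 2410 Ω, so V_mid = 18.6 × 2410/2556 = 17.54 V.
Stage 2 is itself unloaded: V_out = V_mid × R4/(R3+R4) = 17.54 × 706/6306 = 1.96 V.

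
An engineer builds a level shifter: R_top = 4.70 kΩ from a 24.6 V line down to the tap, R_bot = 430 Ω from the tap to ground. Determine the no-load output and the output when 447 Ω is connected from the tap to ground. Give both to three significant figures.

Open-circuit: V = 24.6 × 430/(4700 + 430) = 2.06 V.
With the load, R_bot becomes R_bot‖R_L = 219.2 Ω, so V = 24.6 × 219.2/4919 = 1.10 V.

Unloaded: 2.06 V; loaded: 1.10 V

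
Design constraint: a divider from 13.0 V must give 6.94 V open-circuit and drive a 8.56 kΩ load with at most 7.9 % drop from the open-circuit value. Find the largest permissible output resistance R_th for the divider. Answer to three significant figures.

Loading drop = R_th/(R_th + R_L) ≤ 0.0790, so R_th ≤ R_L · ε/(1−ε) = 8.56 kΩ × 0.0790/0.9210 = 734 Ω.
(Any R1, R2 with R2/(R1+R2) = 0.534 and R1‖R2 ≤ 734 Ω will meet the spec.)

R_th ≤ 734 Ω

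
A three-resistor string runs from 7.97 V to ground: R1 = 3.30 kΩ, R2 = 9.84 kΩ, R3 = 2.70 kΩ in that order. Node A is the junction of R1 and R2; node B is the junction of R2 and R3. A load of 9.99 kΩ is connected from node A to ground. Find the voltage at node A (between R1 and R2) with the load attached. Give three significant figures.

V ≈ 5.00 V

Below node A the series string R2+R3 = 12.54 kΩ sits in parallel with the 9.99 kΩ load: 5.560 kΩ.
V_A = 7.97 × 5.560/(3.30 + 5.560) = 5.00 V.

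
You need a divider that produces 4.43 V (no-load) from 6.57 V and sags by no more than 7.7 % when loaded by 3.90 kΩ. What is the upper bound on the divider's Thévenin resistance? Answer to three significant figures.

R_th ≤ 325 Ω

Loading drop = R_th/(R_th + R_L) ≤ 0.0770, so R_th ≤ R_L · ε/(1−ε) = 3.90 kΩ × 0.0770/0.9230 = 325 Ω.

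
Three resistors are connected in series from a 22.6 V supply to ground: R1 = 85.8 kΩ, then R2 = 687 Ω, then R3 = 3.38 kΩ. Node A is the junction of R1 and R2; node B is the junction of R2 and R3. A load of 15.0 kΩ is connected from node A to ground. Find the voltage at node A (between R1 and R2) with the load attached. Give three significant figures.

Below node A the series string R2+R3 = 4067 Ω sits in parallel with the 15000 Ω load: 3200 Ω.
V_A = 22.6 × 3200/(85800 + 3200) = 0.812 V.

V ≈ 0.812 V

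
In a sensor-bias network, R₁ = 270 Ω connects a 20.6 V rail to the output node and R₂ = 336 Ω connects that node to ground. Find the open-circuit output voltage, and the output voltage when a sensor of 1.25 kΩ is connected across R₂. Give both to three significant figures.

Unloaded: 11.4 V; loaded: 10.2 V

Open-circuit: V = 20.6 × 336/(270 + 336) = 11.4 V.
With the load, R₂ becomes R₂‖R_L = 264.8 Ω, so V = 20.6 × 264.8/534.8 = 10.2 V.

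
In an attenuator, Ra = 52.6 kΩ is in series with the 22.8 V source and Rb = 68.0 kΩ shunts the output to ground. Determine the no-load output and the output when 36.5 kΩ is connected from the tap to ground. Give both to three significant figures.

Open-circuit: V = 22.8 × 68.0/(52.6 + 68.0) = 12.9 V.
With the load, Rb becomes Rb‖R_L = 23.75 kΩ, so V = 22.8 × 23.75/76.35 = 7.09 V.

Unloaded: 12.9 V; loaded: 7.09 V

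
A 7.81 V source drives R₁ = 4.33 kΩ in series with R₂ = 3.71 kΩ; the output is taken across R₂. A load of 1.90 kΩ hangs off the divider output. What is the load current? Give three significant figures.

R₂‖R_L = 1.257 kΩ; V_out = 7.81 × 1.257/5.587 = 1.757 V.
I_L = V_out / R_L = 1.757 / 1.90 kΩ = 0.925 mA.

I_L ≈ 0.925 mA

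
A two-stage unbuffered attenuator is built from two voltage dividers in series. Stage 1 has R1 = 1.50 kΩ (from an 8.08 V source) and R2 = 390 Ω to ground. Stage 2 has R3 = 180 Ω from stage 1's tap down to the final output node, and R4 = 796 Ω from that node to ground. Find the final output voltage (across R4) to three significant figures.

Stage 2 presents R3+R4 = 976.0 Ω as a load on stage 1's tap.
Stage 1's lower leg becomes R2‖(R3+R4) = 278.7 Ω, so V_mid = 8.08 × 278.7/1779 = 1.266 V.
Stage 2 is itself unloaded: V_out = V_mid × R4/(R3+R4) = 1.266 × 796/976.0 = 1.03 V.

V_out ≈ 1.03 V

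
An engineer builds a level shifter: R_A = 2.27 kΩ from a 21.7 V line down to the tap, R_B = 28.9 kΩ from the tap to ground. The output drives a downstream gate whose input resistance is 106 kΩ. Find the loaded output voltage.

V_out ≈ 19.7 V

The load sits in parallel with R_B: R_B‖R_L = (28.9 × 106) / (28.9 + 106) = 22.71 kΩ.
V_out = 21.7 × 22.71 / (2.27 + 22.71) = 21.7 × 22.71/24.98 = 19.7 V.
(Unloaded it would have been 20.1 V.)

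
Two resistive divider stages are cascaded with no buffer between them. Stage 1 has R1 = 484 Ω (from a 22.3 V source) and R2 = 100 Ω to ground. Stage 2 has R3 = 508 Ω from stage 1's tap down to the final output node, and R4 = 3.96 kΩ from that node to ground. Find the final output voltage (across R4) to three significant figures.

Stage 2 presents R3+R4 = 4468 Ω as a load on stage 1's tap.
Stage 1's lower leg becomes R2‖(R3+R4) = 97.81 Ω, so V_mid = 22.3 × 97.81/581.8 = 3.749 V.
Stage 2 is itself unloaded: V_out = V_mid × R4/(R3+R4) = 3.749 × 3960/4468 = 3.32 V.

V_out ≈ 3.32 V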